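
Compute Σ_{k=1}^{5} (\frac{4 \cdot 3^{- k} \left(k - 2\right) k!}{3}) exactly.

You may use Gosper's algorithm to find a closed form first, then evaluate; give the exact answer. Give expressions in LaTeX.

Σ = 212/81

r(k) = (k**2 - 1)/(3*(k - 2)) after simplifying.
Normal form (A,B,C) = (k/3 + 1/3, 1, k - 2).
Solve (k/3 + 1/3)·f(k+1) − (1)·f(k) = k - 2.
From deg A=1, deg B=0, deg C=1: d=0.
Solving with deg f ≤ 0: f(k) = 3.
Get s_k = R·t_k = 4*factorial(k)/3**k with R(k) = B(k−1)f(k)/C(k) = 3/(k - 2).
Verify: 4*(k - 2)*factorial(k)/(3*3**k) matches t_k.
Telescoping: Σ = s_(6) − s_(1) = 320/81 − (4/3) = 212/81.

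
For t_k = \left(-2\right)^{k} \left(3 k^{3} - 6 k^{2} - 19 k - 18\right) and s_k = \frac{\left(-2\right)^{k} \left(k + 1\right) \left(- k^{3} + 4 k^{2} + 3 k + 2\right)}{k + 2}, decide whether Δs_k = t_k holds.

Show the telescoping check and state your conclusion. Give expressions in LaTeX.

s_(k+1) = (-2)**(k + 1)*(-k**4 - k**3 + 10*k**2 + 24*k + 16)/(k + 3)
s_(k+1) − s_k = (-2)**k*(3*k**5 + 6*k**4 - 32*k**3 - 114*k**2 - 145*k - 70)/(k**2 + 5*k + 6)
(s_(k+1) − s_k) − t_k = (-2)**k*(-3*k**4 - k**3 + 35*k**2 + 59*k + 38)/(k**2 + 5*k + 6)

Invalid: residual \frac{\left(-2\right)^{k} \left(- 3 k^{4} - k^{3} + 35 k^{2} + 59 k + 38\right)}{k^{2} + 5 k + 6} ≠ 0.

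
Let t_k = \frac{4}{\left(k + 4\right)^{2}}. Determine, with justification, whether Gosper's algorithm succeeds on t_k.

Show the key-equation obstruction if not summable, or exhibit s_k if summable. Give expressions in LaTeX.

Ratio r(k) = (k + 4)**2/(k + 5)**2.
Gosper form: A/B · C(k+1)/C(k) with A=k**2 + 8*k + 16, B=k**2 + 10*k + 25, C=1.
Set up (k**2 + 8*k + 16)·f(k+1) − (k**2 + 8*k + 16)·f(k) − (1) = 0.
deg f ≤ 0 (via 2,2,0).
Put f(k) = c0: A·f(k+1) − B(k−1)·f(k) − C = -1; need -1 = 0 — inconsistent ⇒ no f, not summable.

No; the coefficient equations for f are inconsistent.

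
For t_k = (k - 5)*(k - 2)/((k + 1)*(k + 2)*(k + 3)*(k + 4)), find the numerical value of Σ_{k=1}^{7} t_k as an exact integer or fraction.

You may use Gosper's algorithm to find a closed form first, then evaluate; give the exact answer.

t_(k+1)/t_k = (k - 4)*(k - 1)*(k + 1)/((k - 5)*(k - 2)*(k + 5)).
So A=k + 1 and B=k + 5, with C=k**2 - 7*k + 10.
Key eq: (k + 1)·f(k+1) = (k + 4)·f(k) + (k**2 - 7*k + 10).
From deg A=1, deg B=1, deg C=2: d=3.
A polynomial solution: f(k) = k*(k**2 + 4*k + 15)/2.
So s_k = (B(k−1)f/C)·t_k = (k*(k + 4)*(k**2 + 4*k + 15)/(2*(k - 5)*(k - 2)))·t_k = k*(k**2 + 4*k + 15)/(2*(k**3 + 6*k**2 + 11*k + 6)).
s_(k+1) − s_k = (k**2 - 7*k + 10)/(k**4 + 10*k**3 + 35*k**2 + 50*k + 24) = t_k.
Evaluate s at k=8 and k=1: 74/165 and 5/12; difference 7/220.

Σ = 7/220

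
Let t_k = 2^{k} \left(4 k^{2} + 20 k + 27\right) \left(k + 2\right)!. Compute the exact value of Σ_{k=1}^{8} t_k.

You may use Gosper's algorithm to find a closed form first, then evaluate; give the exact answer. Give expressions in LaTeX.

Step 1: r(k) = 2*(4*k**3 + 40*k**2 + 135*k + 153)/(4*k**2 + 20*k + 27).
Take A(k)=2*k + 6, B(k)=1, C(k)=k**2 + 5*k + 27/4.
f must satisfy (2*k + 6)·f(k+1) − (1)·f(k) = k**2 + 5*k + 27/4.
d = 1 from the (1,0,2) case.
Solve for f: f(k) = (2*k + 3)/4 (degree 1 ≤ 1).
Certificate R = B(k−1)f/C = (2*k + 3)/(4*k**2 + 20*k + 27) gives s_k = 2**k*(2*k + 3)*factorial(k + 2).
s_(k+1) − s_k = 2**k*(4*k**2 + 20*k + 27)*factorial(k + 2) = t_k.
Σ_(k=1)^(8) t_k = s_(9) − s_(1) = 429185433600 − (60) = 429185433540.

Σ = 429185433540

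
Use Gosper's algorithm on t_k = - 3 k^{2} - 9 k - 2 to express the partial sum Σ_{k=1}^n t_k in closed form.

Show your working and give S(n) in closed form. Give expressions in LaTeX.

r(k) = (3*k**2 + 15*k + 14)/(3*k**2 + 9*k + 2) after simplifying.
Factor: A=1; B=1; C=k**2 + 3*k + 2/3.
Need (1)·f(k+1) − (1)·f(k) = k**2 + 3*k + 2/3.
Bound: deg f ≤ 3.
Coefficient equations give f(k) = k*(k**2 + 3*k - 2)/3.
So s_k = (B(k−1)f/C)·t_k = (k*(k**2 + 3*k - 2)/(3*k**2 + 9*k + 2))·t_k = k*(-k**2 - 3*k + 2).
Verify: -3*k**2 - 9*k - 2 matches t_k.
Evaluate: s_(n+1) = -n**3 - 6*n**2 - 7*n - 2; subtract s_(1) = -2 ⇒ S(n) = n*(-n**2 - 6*n - 7).

S(n) = n \left(- n^{2} - 6 n - 7\right)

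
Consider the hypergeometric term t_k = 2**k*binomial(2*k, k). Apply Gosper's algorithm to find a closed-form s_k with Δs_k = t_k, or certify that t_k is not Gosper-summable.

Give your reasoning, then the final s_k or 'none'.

The ratio is 4*(2*k + 1)/(k + 1).
Normal form (A,B,C) = (8*k + 4, k + 1, 1).
Need (8*k + 4)·f(k+1) − (k)·f(k) = 1.
d = -1 from the (1,1,0) case.
Negative degree bound (-1): no f exists, t_k not Gosper-summable.

no hypergeometric antidifference exists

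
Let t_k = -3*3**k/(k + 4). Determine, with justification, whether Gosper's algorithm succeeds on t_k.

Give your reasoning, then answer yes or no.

The ratio is 3*(k + 4)/(k + 5).
So A=3*k + 12 and B=k + 5, with C=1.
f must satisfy (3*k + 12)·f(k+1) − (k + 4)·f(k) = 1.
Degrees (1,1,0) ⇒ d ≤ -1.
Bound -1 < 0, so the key equation has no polynomial solution.

No — key equation has no polynomial f.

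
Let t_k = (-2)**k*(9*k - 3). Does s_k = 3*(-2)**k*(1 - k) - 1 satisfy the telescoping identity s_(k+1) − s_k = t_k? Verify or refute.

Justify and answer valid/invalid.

Valid: the claim telescopes to t_k.

s_(k+1) = 6*(-2)**k*k - 1
s_(k+1) − s_k = (-2)**k*(9*k - 3)
(s_(k+1) − s_k) − t_k = 0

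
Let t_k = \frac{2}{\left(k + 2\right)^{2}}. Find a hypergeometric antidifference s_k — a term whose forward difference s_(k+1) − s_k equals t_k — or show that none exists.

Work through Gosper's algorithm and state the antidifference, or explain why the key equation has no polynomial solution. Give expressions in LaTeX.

not Gosper-summable; s_k does not exist

r(k) = (k + 2)**2/(k + 3)**2 after simplifying.
Gosper form: A/B · C(k+1)/C(k) with A=k**2 + 4*k + 4, B=k**2 + 6*k + 9, C=1.
Need (k**2 + 4*k + 4)·f(k+1) − (k**2 + 4*k + 4)·f(k) = 1.
Degrees (2,2,0) ⇒ d ≤ 0.
Put f(k) = c0: A·f(k+1) − B(k−1)·f(k) − C = -1; need -1 = 0 — inconsistent ⇒ no f, not summable.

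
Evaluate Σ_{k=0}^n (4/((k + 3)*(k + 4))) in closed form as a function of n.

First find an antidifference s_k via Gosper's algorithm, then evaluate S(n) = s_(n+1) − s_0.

Step 1: r(k) = (k + 3)/(k + 5).
Factor: A=k + 3; B=k + 5; C=1.
Key eq: (k + 3)·f(k+1) = (k + 4)·f(k) + (1).
Degrees (1,1,0) ⇒ d ≤ 1.
Coefficient equations give f(k) = k/3.
Then R = B(k−1)f/C = k*(k + 4)/3, so s_k = R(k)·t_k = 4*k/(3*(k + 3)).
Δs = 4/(k**2 + 7*k + 12), as required.
s_(n+1) = 4*(n + 1)/(3*(n + 4)) and s_(0) = 0, so S(n) = 4*(n + 1)/(3*(n + 4)).

S(n) = 4*(n + 1)/(3*(n + 4))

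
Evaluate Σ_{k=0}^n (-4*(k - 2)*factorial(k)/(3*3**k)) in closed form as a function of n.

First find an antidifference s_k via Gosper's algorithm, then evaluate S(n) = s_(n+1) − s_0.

The ratio is (k**2 - 1)/(3*(k - 2)).
Gosper form: A/B · C(k+1)/C(k) with A=k/3 + 1/3, B=1, C=k - 2.
Set up (k/3 + 1/3)·f(k+1) − (1)·f(k) − (k - 2) = 0.
deg f ≤ 0 (via 1,0,1).
A polynomial solution: f(k) = 3.
Certificate R = B(k−1)f/C = 3/(k - 2) gives s_k = -4*factorial(k)/3**k.
Check: Δs_k = -4*(k - 2)*factorial(k)/(3*3**k). ✓
Telescope: S(n) = s_(n+1) − s_(0) = -4*3**(-n - 1)*factorial(n + 1) − (-4) = 4 - 4*factorial(n + 1)/(3*3**n).

S(n) = 4 - 4*factorial(n + 1)/(3*3**n)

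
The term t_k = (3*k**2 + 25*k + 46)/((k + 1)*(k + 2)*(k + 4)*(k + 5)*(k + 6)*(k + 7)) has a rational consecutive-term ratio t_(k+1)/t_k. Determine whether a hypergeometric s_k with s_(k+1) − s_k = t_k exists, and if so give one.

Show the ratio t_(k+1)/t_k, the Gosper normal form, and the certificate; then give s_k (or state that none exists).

s_k = k*(k**2 + 11*k + 34)/(24*(k**3 + 11*k**2 + 34*k + 24))

Compute t_(k+1)/t_k: get (k + 1)*(k + 4)*(25*k + 3*(k + 1)**2 + 71)/((k + 3)*(k + 8)*(3*k**2 + 25*k + 46)).
Gosper form: A/B · C(k+1)/C(k) with A=k + 1, B=k + 8, C=k**3 + 34*k**2/3 + 121*k/3 + 46.
Solve (k + 1)·f(k+1) − (k + 7)·f(k) = k**3 + 34*k**2/3 + 121*k/3 + 46.
Degrees (1,1,3) ⇒ d ≤ 6.
Match coefficients ⇒ f(k) = k*(k + 2)*(k + 3)*(k + 5)*(k**2 + 11*k + 34)/72.
Then R = B(k−1)f/C = k*(k + 2)*(k + 5)*(k + 7)*(k**2 + 11*k + 34)/(24*(3*k**2 + 25*k + 46)), so s_k = R(k)·t_k = k*(k**2 + 11*k + 34)/(24*(k**3 + 11*k**2 + 34*k + 24)).
Check: Δs_k = (3*k**2 + 25*k + 46)/(k**6 + 25*k**5 + 247*k**4 + 1219*k**3 + 3112*k**2 + 3796*k + 1680). ✓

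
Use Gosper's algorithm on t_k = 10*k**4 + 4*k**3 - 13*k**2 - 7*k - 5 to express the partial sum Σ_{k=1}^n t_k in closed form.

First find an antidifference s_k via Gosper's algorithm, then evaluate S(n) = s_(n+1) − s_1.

S(n) = n*(2*n**4 + 6*n**3 + n**2 - 9*n - 11)

Ratio r(k) = (10*k**4 + 44*k**3 + 59*k**2 + 19*k - 11)/(10*k**4 + 4*k**3 - 13*k**2 - 7*k - 5).
A = 1, B = 1, C = k**4 + 2*k**3/5 - 13*k**2/10 - 7*k/10 - 1/2.
Set up (1)·f(k+1) − (1)·f(k) − (k**4 + 2*k**3/5 - 13*k**2/10 - 7*k/10 - 1/2) = 0.
Bound: deg f ≤ 5.
A polynomial solution: f(k) = k*(2*k**4 - 4*k**3 - 3*k**2 + 4*k - 4)/10.
Certificate R = B(k−1)f/C = k*(2*k**4 - 4*k**3 - 3*k**2 + 4*k - 4)/(10*k**4 + 4*k**3 - 13*k**2 - 7*k - 5) gives s_k = k*(2*k**4 - 4*k**3 - 3*k**2 + 4*k - 4).
Verify: 10*k**4 + 4*k**3 - 13*k**2 - 7*k - 5 matches t_k.
Evaluate: s_(n+1) = 2*n**5 + 6*n**4 + n**3 - 9*n**2 - 11*n - 5; subtract s_(1) = -5 ⇒ S(n) = n*(2*n**4 + 6*n**3 + n**2 - 9*n - 11).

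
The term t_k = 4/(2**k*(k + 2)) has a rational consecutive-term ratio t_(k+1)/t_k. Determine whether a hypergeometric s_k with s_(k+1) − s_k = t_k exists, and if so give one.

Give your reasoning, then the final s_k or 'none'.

Compute t_(k+1)/t_k: get (k + 2)/(2*(k + 3)).
Gosper form: A/B · C(k+1)/C(k) with A=k/2 + 1, B=k + 3, C=1.
f must satisfy (k/2 + 1)·f(k+1) − (k + 2)·f(k) = 1.
Bound: deg f ≤ -1.
Bound -1 < 0, so the key equation has no polynomial solution.

not Gosper-summable; s_k does not exist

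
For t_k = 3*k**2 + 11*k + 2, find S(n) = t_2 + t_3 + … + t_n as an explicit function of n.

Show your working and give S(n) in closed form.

S(n) = n**3 + 7*n**2 + 8*n - 16

Step 1: r(k) = (3*k**2 + 17*k + 16)/(3*k**2 + 11*k + 2).
Normal form (A,B,C) = (1, 1, k**2 + 11*k/3 + 2/3).
Key eq: (1)·f(k+1) = (1)·f(k) + (k**2 + 11*k/3 + 2/3).
Degrees (0,0,2) ⇒ d ≤ 3.
Solve for f: f(k) = k*(k**2 + 4*k - 3)/3 (degree 3 ≤ 3).
Certificate R = B(k−1)f/C = k*(k**2 + 4*k - 3)/(3*k**2 + 11*k + 2) gives s_k = k*(k**2 + 4*k - 3).
Verify: 3*k**2 + 11*k + 2 matches t_k.
Σ_(k=2)^n t_k = s_(n+1) − s_(2) = (n**3 + 7*n**2 + 8*n + 2) − (18), i.e. n**3 + 7*n**2 + 8*n - 16.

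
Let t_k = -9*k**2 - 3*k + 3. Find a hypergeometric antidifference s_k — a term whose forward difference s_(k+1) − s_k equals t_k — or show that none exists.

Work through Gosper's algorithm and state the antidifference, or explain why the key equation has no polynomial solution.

s_k = 3*k*(-k**2 + k + 1)

t_(k+1)/t_k = (k + 3*(k + 1)**2)/(3*k**2 + k - 1).
So A=1 and B=1, with C=k**2 + k/3 - 1/3.
f must satisfy (1)·f(k+1) − (1)·f(k) = k**2 + k/3 - 1/3.
Degrees (0,0,2) ⇒ d ≤ 3.
Solving with deg f ≤ 3: f(k) = k*(k**2 - k - 1)/3.
Then R = B(k−1)f/C = k*(k**2 - k - 1)/(3*k**2 + k - 1), so s_k = R(k)·t_k = 3*k*(-k**2 + k + 1).
Verify: -9*k**2 - 3*k + 3 matches t_k.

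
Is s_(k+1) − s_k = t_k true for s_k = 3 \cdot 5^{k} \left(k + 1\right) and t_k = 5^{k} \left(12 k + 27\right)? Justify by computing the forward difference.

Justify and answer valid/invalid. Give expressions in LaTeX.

Valid — Δs_k = t_k.

s_(k+1) = 15*5**k*(k + 2)
s_(k+1) − s_k = 5**k*(12*k + 27)
(s_(k+1) − s_k) − t_k = 0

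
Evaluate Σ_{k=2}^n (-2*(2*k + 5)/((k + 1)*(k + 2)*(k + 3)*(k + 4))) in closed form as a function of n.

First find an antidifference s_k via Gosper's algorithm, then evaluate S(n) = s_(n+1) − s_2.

The ratio is (k + 1)*(2*k + 7)/((k + 5)*(2*k + 5)).
Factor: A=k + 1; B=k + 5; C=k + 5/2.
Set up (k + 1)·f(k+1) − (k + 4)·f(k) − (k + 5/2) = 0.
From deg A=1, deg B=1, deg C=1: d=3.
Solving with deg f ≤ 3: f(k) = k*(k + 2)*(k + 4)/6.
Then R = B(k−1)f/C = k*(k + 2)*(k + 4)**2/(3*(2*k + 5)), so s_k = R(k)·t_k = 2*k*(-k - 4)/(3*(k**2 + 4*k + 3)).
Δs = 2*(-2*k - 5)/(k**4 + 10*k**3 + 35*k**2 + 50*k + 24), as required.
s_(n+1) = 2*(-n**2 - 6*n - 5)/(3*(n**2 + 6*n + 8)) and s_(2) = -8/15, so S(n) = 2*(-n**2 - 6*n + 7)/(15*(n**2 + 6*n + 8)).

S(n) = 2*(-n**2 - 6*n + 7)/(15*(n**2 + 6*n + 8))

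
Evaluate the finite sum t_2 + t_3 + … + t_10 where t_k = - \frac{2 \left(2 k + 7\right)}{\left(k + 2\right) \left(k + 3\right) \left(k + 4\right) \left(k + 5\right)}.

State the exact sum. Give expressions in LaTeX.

Σ = -19/260

Ratio r(k) = (k + 2)*(2*k + 9)/((k + 6)*(2*k + 7)).
A = k + 2, B = k + 6, C = k + 7/2.
Key eq: (k + 2)·f(k+1) = (k + 5)·f(k) + (k + 7/2).
deg f ≤ 3 (via 1,1,1).
Coefficient equations give f(k) = k*(k + 3)*(k + 6)/16.
Get s_k = R·t_k = k*(-k - 6)/(4*(k**2 + 6*k + 8)) with R(k) = B(k−1)f(k)/C(k) = k*(k + 3)*(k + 5)*(k + 6)/(8*(2*k + 7)).
Verify: 2*(-2*k - 7)/(k**4 + 14*k**3 + 71*k**2 + 154*k + 120) matches t_k.
Sum = s_(11) − s_(2); s_(11) = -187/780, s_(2) = -1/6 ⇒ -19/260.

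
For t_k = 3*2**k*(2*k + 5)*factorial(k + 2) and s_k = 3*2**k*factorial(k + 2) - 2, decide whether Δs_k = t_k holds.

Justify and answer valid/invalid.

s_(k+1) = 3*2**(k + 1)*factorial(k + 3) - 2
s_(k+1) − s_k = 3*2**k*(2*k + 5)*factorial(k + 2)
(s_(k+1) − s_k) − t_k = 0

valid (s_(k+1) − s_k reduces to t_k)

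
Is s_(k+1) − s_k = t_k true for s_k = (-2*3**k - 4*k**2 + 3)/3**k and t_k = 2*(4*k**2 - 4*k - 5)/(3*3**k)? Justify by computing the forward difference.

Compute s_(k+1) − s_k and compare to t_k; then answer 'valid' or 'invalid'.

Valid: the claim telescopes to t_k.

s_(k+1) = (-6*3**k - 4*(k + 1)**2 + 3)/(3*3**k)
s_(k+1) − s_k = 2*(4*k**2 - 4*k - 5)/(3*3**k)
(s_(k+1) − s_k) − t_k = 0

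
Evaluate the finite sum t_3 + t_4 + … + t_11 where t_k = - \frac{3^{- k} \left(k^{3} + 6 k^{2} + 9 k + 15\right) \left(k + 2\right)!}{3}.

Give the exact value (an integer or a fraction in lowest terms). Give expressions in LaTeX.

r(k) = (k**4 + 12*k**3 + 51*k**2 + 103*k + 93)/(3*(k**3 + 6*k**2 + 9*k + 15)) after simplifying.
A = k/3 + 1, B = 1, C = k**3 + 6*k**2 + 9*k + 15.
Need (k/3 + 1)·f(k+1) − (1)·f(k) = k**3 + 6*k**2 + 9*k + 15.
Degrees (1,0,3) ⇒ d ≤ 2.
Solving with deg f ≤ 2: f(k) = 3*(k**2 + 4*k - 2).
Certificate R = B(k−1)f/C = 3*(k**2 + 4*k - 2)/(k**3 + 6*k**2 + 9*k + 15) gives s_k = -(k**2 + 4*k - 2)*factorial(k + 2)/3**k.
s_(k+1) − s_k = -(k**3 + 6*k**2 + 9*k + 15)*factorial(k + 2)/(3*3**k) = t_k.
Evaluate s at k=12 and k=3: -68164096000/2187 and -760/9; difference -68163911320/2187.

Σ = -68163911320/2187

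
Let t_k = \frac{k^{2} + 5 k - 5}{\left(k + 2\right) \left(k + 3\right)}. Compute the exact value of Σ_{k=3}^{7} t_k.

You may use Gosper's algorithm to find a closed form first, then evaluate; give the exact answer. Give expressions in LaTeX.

t_(k+1)/t_k = (k + 2)*(5*k + (k + 1)**2)/((k + 4)*(k**2 + 5*k - 5)).
Take A(k)=k + 2, B(k)=k + 4, C(k)=k**2 + 5*k - 5.
Set up (k + 2)·f(k+1) − (k + 3)·f(k) − (k**2 + 5*k - 5) = 0.
Bound: deg f ≤ 2.
A polynomial solution: f(k) = k*(2*k - 7)/2.
R(k) = B(k−1)·f(k)/C(k) = k*(k + 3)*(2*k - 7)/(2*(k**2 + 5*k - 5)); s_k = R·t_k = k*(2*k - 7)/(2*(k + 2)).
Verify: (k**2 + 5*k - 5)/(k**2 + 5*k + 6) matches t_k.
Evaluate s at k=8 and k=3: 18/5 and -3/10; difference 39/10.

Σ = 39/10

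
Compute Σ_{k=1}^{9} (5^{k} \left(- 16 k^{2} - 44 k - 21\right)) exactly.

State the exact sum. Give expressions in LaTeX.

t_(k+1)/t_k = 5*(16*k**2 + 76*k + 81)/(16*k**2 + 44*k + 21).
So A=5 and B=1, with C=k**2 + 11*k/4 + 21/16.
Key eq: (5)·f(k+1) = (1)·f(k) + (k**2 + 11*k/4 + 21/16).
Degrees (0,0,2) ⇒ d ≤ 2.
A polynomial solution: f(k) = (4*k**2 + k - 1)/16.
R(k) = B(k−1)·f(k)/C(k) = (4*k**2 + k - 1)/(16*k**2 + 44*k + 21); s_k = R·t_k = 5**k*(-4*k**2 - k + 1).
s_(k+1) − s_k = 5**k*(-16*k**2 - 44*k - 21) = t_k.
Sum = s_(10) − s_(1); s_(10) = -3994140625, s_(1) = -20 ⇒ -3994140605.

Σ = -3994140605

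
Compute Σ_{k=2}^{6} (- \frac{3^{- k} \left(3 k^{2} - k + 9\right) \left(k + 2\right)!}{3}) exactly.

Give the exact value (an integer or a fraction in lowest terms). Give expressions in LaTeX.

Σ = -76016/27

The ratio is (k + 3)*(-k + 3*(k + 1)**2 + 8)/(3*(3*k**2 - k + 9)).
So A=k/3 + 1 and B=1, with C=k**2 - k/3 + 3.
Need (k/3 + 1)·f(k+1) − (1)·f(k) = k**2 - k/3 + 3.
d = 1 from the (1,0,2) case.
Coefficient equations give f(k) = 3*k - 4.
R(k) = B(k−1)·f(k)/C(k) = 3*(3*k - 4)/(3*k**2 - k + 9); s_k = R·t_k = -(3*k - 4)*factorial(k + 2)/3**k.
Check: Δs_k = -(3*k**2 - k + 9)*factorial(k + 2)/(3*3**k). ✓
Evaluate s at k=7 and k=2: -76160/27 and -16/3; difference -76016/27.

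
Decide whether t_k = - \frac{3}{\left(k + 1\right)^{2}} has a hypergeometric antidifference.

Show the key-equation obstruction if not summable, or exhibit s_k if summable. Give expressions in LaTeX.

Step 1: r(k) = (k + 1)**2/(k + 2)**2.
A = k**2 + 2*k + 1, B = k**2 + 4*k + 4, C = 1.
Need (k**2 + 2*k + 1)·f(k+1) − (k**2 + 2*k + 1)·f(k) = 1.
Degrees (2,2,0) ⇒ d ≤ 0.
f = c0 ⇒ A·f(k+1) − B(k−1)·f(k) − C = -1. The system {-1 = 0} is inconsistent; no antidifference.

No. Not Gosper-summable.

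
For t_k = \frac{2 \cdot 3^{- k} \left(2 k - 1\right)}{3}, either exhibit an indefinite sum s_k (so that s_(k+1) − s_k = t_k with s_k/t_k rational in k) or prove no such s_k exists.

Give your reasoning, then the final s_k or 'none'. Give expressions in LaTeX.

Ratio r(k) = (2*k + 1)/(3*(2*k - 1)).
So A=1/3 and B=1, with C=k - 1/2.
Need (1/3)·f(k+1) − (1)·f(k) = k - 1/2.
Degrees (0,0,1) ⇒ d ≤ 1.
A polynomial solution: f(k) = -3*k/2.
R(k) = B(k−1)·f(k)/C(k) = -3*k/(2*k - 1); s_k = R·t_k = -2*k/3**k.
Δs = 2*(2*k - 1)/(3*3**k), as required.

s_k = - 2 \cdot 3^{- k} k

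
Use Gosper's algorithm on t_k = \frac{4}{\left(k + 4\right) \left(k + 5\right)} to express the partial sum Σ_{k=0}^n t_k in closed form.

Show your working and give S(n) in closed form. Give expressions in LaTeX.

S(n) = \frac{n + 1}{n + 5}

r(k) = (k + 4)/(k + 6) after simplifying.
Gosper form: A/B · C(k+1)/C(k) with A=k + 4, B=k + 6, C=1.
Key eq: (k + 4)·f(k+1) = (k + 5)·f(k) + (1).
d = 1 from the (1,1,0) case.
A polynomial solution: f(k) = k/4.
So s_k = (B(k−1)f/C)·t_k = (k*(k + 5)/4)·t_k = k/(k + 4).
s_(k+1) − s_k = 4/(k**2 + 9*k + 20) = t_k.
Telescope: S(n) = s_(n+1) − s_(0) = (n + 1)/(n + 5) − (0) = (n + 1)/(n + 5).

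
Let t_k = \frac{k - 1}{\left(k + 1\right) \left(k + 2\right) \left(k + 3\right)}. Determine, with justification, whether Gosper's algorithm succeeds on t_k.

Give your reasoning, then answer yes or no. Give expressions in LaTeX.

r(k) = k*(k + 1)/((k - 1)*(k + 4)) after simplifying.
A = k + 1, B = k + 4, C = k - 1.
Set up (k + 1)·f(k+1) − (k + 3)·f(k) − (k - 1) = 0.
d = 2 from the (1,1,1) case.
A polynomial solution: f(k) = -k.
Certificate R = B(k−1)f/C = -k*(k + 3)/(k - 1) gives s_k = -k/((k + 1)*(k + 2)).
Check: Δs_k = (k - 1)/(k**3 + 6*k**2 + 11*k + 6). ✓

Yes. s_k = - \frac{k}{\left(k + 1\right) \left(k + 2\right)}.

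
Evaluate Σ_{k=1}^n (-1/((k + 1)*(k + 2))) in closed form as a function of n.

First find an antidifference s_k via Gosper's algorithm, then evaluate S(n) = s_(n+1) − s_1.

S(n) = -n/(2*n + 4)

t_(k+1)/t_k = (k + 1)/(k + 3).
Take A(k)=k + 1, B(k)=k + 3, C(k)=1.
Set up (k + 1)·f(k+1) − (k + 2)·f(k) − (1) = 0.
d = 1 from the (1,1,0) case.
Solving with deg f ≤ 1: f(k) = k.
R(k) = B(k−1)·f(k)/C(k) = k*(k + 2); s_k = R·t_k = -k/(k + 1).
Verify: -1/(k**2 + 3*k + 2) matches t_k.
Evaluate: s_(n+1) = (-n - 1)/(n + 2); subtract s_(1) = -1/2 ⇒ S(n) = -n/(2*n + 4).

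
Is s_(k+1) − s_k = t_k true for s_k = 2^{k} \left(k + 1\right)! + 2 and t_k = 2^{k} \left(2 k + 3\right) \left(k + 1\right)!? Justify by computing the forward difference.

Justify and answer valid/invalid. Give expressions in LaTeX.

valid (s_(k+1) − s_k reduces to t_k)

s_(k+1) = 2**(k + 1)*factorial(k + 2) + 2
s_(k+1) − s_k = 2**k*(2*k + 3)*factorial(k + 1)
(s_(k+1) − s_k) − t_k = 0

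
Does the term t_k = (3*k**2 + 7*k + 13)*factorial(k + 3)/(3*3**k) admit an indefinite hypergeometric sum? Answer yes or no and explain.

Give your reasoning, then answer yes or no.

Yes. s_k = (3*k + 1)*factorial(k + 3)/3**k.

r(k) = (k + 4)*(7*k + 3*(k + 1)**2 + 20)/(3*(3*k**2 + 7*k + 13)) after simplifying.
Gosper form: A/B · C(k+1)/C(k) with A=k/3 + 4/3, B=1, C=k**2 + 7*k/3 + 13/3.
f must satisfy (k/3 + 4/3)·f(k+1) − (1)·f(k) = k**2 + 7*k/3 + 13/3.
Degrees (1,0,2) ⇒ d ≤ 1.
A polynomial solution: f(k) = 3*k + 1.
So s_k = (B(k−1)f/C)·t_k = (3*(3*k + 1)/(3*k**2 + 7*k + 13))·t_k = (3*k + 1)*factorial(k + 3)/3**k.
Verify: (3*k**2 + 7*k + 13)*factorial(k + 3)/(3*3**k) matches t_k.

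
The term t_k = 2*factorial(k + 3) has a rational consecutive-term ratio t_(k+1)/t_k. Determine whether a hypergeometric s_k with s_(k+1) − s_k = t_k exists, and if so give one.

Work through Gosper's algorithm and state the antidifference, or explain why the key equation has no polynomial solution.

no hypergeometric antidifference exists

Ratio r(k) = k + 4.
Take A(k)=k + 4, B(k)=1, C(k)=1.
Key eq: (k + 4)·f(k+1) = (1)·f(k) + (1).
Degrees (1,0,0) ⇒ d ≤ -1.
deg f ≤ -1 is impossible — no certificate.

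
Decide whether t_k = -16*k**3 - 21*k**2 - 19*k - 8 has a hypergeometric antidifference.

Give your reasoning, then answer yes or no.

Yes. s_k = k*(-4*k**3 + k**2 - 3*k - 2).

r(k) = (16*k**3 + 69*k**2 + 109*k + 64)/(16*k**3 + 21*k**2 + 19*k + 8) after simplifying.
So A=1 and B=1, with C=k**3 + 21*k**2/16 + 19*k/16 + 1/2.
Key eq: (1)·f(k+1) = (1)·f(k) + (k**3 + 21*k**2/16 + 19*k/16 + 1/2).
From deg A=0, deg B=0, deg C=3: d=4.
Coefficient equations give f(k) = k*(4*k**3 - k**2 + 3*k + 2)/16.
So s_k = (B(k−1)f/C)·t_k = (k*(4*k**3 - k**2 + 3*k + 2)/(16*k**3 + 21*k**2 + 19*k + 8))·t_k = k*(-4*k**3 + k**2 - 3*k - 2).
Δs = -16*k**3 - 21*k**2 - 19*k - 8, as required.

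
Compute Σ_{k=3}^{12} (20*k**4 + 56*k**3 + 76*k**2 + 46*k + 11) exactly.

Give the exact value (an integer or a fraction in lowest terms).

t_(k+1)/t_k = (20*k**4 + 136*k**3 + 364*k**2 + 446*k + 209)/(20*k**4 + 56*k**3 + 76*k**2 + 46*k + 11).
Normal form (A,B,C) = (1, 1, k**4 + 14*k**3/5 + 19*k**2/5 + 23*k/10 + 11/20).
Solve (1)·f(k+1) − (1)·f(k) = k**4 + 14*k**3/5 + 19*k**2/5 + 23*k/10 + 11/20.
d = 5 from the (0,0,4) case.
A polynomial solution: f(k) = k**2*(4*k**3 + 4*k**2 + 4*k - 1)/20.
R(k) = B(k−1)·f(k)/C(k) = k**2*(4*k**3 + 4*k**2 + 4*k - 1)/(20*k**4 + 56*k**3 + 76*k**2 + 46*k + 11); s_k = R·t_k = k**2*(4*k**3 + 4*k**2 + 4*k - 1).
Δs = 20*k**4 + 56*k**3 + 76*k**2 + 46*k + 11, as required.
Σ_(k=3)^(12) t_k = s_(13) − s_(3) = 1608035 − (1395) = 1606640.

Σ = 1606640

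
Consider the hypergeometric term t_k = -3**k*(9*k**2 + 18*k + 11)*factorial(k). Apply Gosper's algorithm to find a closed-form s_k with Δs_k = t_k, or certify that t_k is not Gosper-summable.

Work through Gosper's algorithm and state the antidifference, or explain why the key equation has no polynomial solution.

s_k = -3**k*(3*k + 1)*factorial(k)

The ratio is 3*(9*k**3 + 45*k**2 + 74*k + 38)/(9*k**2 + 18*k + 11).
Normal form (A,B,C) = (3*k + 3, 1, k**2 + 2*k + 11/9).
Set up (3*k + 3)·f(k+1) − (1)·f(k) − (k**2 + 2*k + 11/9) = 0.
Bound: deg f ≤ 1.
Solving with deg f ≤ 1: f(k) = (3*k + 1)/9.
So s_k = (B(k−1)f/C)·t_k = ((3*k + 1)/(9*k**2 + 18*k + 11))·t_k = -3**k*(3*k + 1)*factorial(k).
Δs = -3**k*(9*k**2 + 18*k + 11)*factorial(k), as required.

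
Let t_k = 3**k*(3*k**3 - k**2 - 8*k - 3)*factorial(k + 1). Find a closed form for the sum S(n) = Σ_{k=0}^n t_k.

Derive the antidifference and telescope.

t_(k+1)/t_k = 3*(3*k**4 + 14*k**3 + 15*k**2 - 11*k - 18)/(3*k**3 - k**2 - 8*k - 3).
Factor: A=3*k + 6; B=1; C=k**3 - k**2/3 - 8*k/3 - 1.
Key eq: (3*k + 6)·f(k+1) = (1)·f(k) + (k**3 - k**2/3 - 8*k/3 - 1).
Degrees (1,0,3) ⇒ d ≤ 2.
A polynomial solution: f(k) = (k - 3)*(k - 1)/3.
So s_k = (B(k−1)f/C)·t_k = ((k - 3)*(k - 1)/(3*k**3 - k**2 - 8*k - 3))·t_k = 3**k*(k - 3)*(k - 1)*factorial(k + 1).
Verify: 3**k*(3*k**3 - k**2 - 8*k - 3)*factorial(k + 1) matches t_k.
s_(n+1) = 3**(n + 1)*n*(n - 2)*factorial(n + 2) and s_(0) = 3, so S(n) = 3*3**n*n**2*factorial(n + 2) - 6*3**n*n*factorial(n + 2) - 3.

S(n) = 3*3**n*n**2*factorial(n + 2) - 6*3**n*n*factorial(n + 2) - 3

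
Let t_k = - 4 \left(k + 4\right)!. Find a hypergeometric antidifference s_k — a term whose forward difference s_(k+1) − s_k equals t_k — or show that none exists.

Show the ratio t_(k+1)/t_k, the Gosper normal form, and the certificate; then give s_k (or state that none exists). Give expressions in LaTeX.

Ratio r(k) = k + 5.
Normal form (A,B,C) = (k + 5, 1, 1).
Key eq: (k + 5)·f(k+1) = (1)·f(k) + (1).
From deg A=1, deg B=0, deg C=0: d=-1.
deg f ≤ -1 is impossible — no certificate.

none (Gosper's algorithm certifies no s_k)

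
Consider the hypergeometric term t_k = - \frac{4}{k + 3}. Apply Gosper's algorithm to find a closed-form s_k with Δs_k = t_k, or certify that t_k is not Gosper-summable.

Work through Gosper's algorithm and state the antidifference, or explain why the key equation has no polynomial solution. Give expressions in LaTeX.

no hypergeometric antidifference exists

t_(k+1)/t_k = (k + 3)/(k + 4).
Factor: A=k + 3; B=k + 4; C=1.
Need (k + 3)·f(k+1) − (k + 3)·f(k) = 1.
Bound: deg f ≤ 0.
f = c0 ⇒ A·f(k+1) − B(k−1)·f(k) − C = -1. The system {-1 = 0} is inconsistent; no antidifference.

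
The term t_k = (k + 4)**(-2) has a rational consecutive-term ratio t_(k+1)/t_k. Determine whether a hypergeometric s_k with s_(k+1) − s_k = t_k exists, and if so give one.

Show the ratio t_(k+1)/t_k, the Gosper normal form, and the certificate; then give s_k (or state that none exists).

none (Gosper's algorithm certifies no s_k)

r(k) = (k + 4)**2/(k + 5)**2 after simplifying.
Factor: A=k**2 + 8*k + 16; B=k**2 + 10*k + 25; C=1.
Need (k**2 + 8*k + 16)·f(k+1) − (k**2 + 8*k + 16)·f(k) = 1.
From deg A=2, deg B=2, deg C=0: d=0.
Put f(k) = c0: A·f(k+1) − B(k−1)·f(k) − C = -1; need -1 = 0 — inconsistent ⇒ no f, not summable.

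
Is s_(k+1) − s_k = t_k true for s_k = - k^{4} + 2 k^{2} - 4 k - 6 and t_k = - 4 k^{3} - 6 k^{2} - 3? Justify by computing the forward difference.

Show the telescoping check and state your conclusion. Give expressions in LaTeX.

valid (s_(k+1) − s_k reduces to t_k)

s_(k+1) = -4*k - (k + 1)**4 + 2*(k + 1)**2 - 10
s_(k+1) − s_k = -4*k**3 - 6*k**2 - 3
(s_(k+1) − s_k) − t_k = 0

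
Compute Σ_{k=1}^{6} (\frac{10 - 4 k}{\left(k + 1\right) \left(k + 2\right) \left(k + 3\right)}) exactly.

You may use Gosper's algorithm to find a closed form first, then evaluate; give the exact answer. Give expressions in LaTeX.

Σ = 13/72

Ratio r(k) = (k + 1)*(2*k - 3)/((k + 4)*(2*k - 5)).
Gosper form: A/B · C(k+1)/C(k) with A=k + 1, B=k + 4, C=k - 5/2.
Set up (k + 1)·f(k+1) − (k + 3)·f(k) − (k - 5/2) = 0.
d = 2 from the (1,1,1) case.
Match coefficients ⇒ f(k) = -k*(3*k + 17)/8.
Get s_k = R·t_k = k*(3*k + 17)/(2*(k + 1)*(k + 2)) with R(k) = B(k−1)f(k)/C(k) = -k*(k + 3)*(3*k + 17)/(4*(2*k - 5)).
Check: Δs_k = 2*(5 - 2*k)/(k**3 + 6*k**2 + 11*k + 6). ✓
Σ_(k=1)^(6) t_k = s_(7) − s_(1) = 133/72 − (5/3) = 13/72.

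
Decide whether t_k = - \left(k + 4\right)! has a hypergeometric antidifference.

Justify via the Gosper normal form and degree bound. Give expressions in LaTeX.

No; the degree bound rules out any f.

r(k) = k + 5 after simplifying.
So A=k + 5 and B=1, with C=1.
f must satisfy (k + 5)·f(k+1) − (1)·f(k) = 1.
Degrees (1,0,0) ⇒ d ≤ -1.
deg f ≤ -1 is impossible — no certificate.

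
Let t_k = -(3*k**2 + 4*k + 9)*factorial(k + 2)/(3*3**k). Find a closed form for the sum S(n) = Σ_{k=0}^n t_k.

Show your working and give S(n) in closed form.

Ratio r(k) = (k + 3)*(4*k + 3*(k + 1)**2 + 13)/(3*(3*k**2 + 4*k + 9)).
A = k/3 + 1, B = 1, C = k**2 + 4*k/3 + 3.
Key eq: (k/3 + 1)·f(k+1) = (1)·f(k) + (k**2 + 4*k/3 + 3).
Degrees (1,0,2) ⇒ d ≤ 1.
Solve for f: f(k) = 3*k + 1 (degree 1 ≤ 1).
R(k) = B(k−1)·f(k)/C(k) = 3*(3*k + 1)/(3*k**2 + 4*k + 9); s_k = R·t_k = -(3*k + 1)*factorial(k + 2)/3**k.
Δs = -(3*k**2 + 4*k + 9)*factorial(k + 2)/(3*3**k), as required.
s_(n+1) = -3**(-n - 1)*(3*n + 4)*factorial(n + 3) and s_(0) = -2, so S(n) = 2 - n*factorial(n + 3)/3**n - 4*factorial(n + 3)/(3*3**n).

S(n) = 2 - n*factorial(n + 3)/3**n - 4*factorial(n + 3)/(3*3**n)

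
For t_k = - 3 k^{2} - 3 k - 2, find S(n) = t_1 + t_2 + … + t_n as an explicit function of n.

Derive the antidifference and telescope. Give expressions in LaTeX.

S(n) = n \left(- n^{2} - 3 n - 4\right)

The ratio is (3*k**2 + 9*k + 8)/(3*k**2 + 3*k + 2).
A = 1, B = 1, C = k**2 + k + 2/3.
Solve (1)·f(k+1) − (1)·f(k) = k**2 + k + 2/3.
d = 3 from the (0,0,2) case.
Coefficient equations give f(k) = k*(k**2 + 1)/3.
Then R = B(k−1)f/C = k*(k**2 + 1)/(3*k**2 + 3*k + 2), so s_k = R(k)·t_k = -k**3 - k.
s_(k+1) − s_k = k**3 - (k + 1)**3 - 1 = t_k.
Telescope: S(n) = s_(n+1) − s_(1) = -n**3 - 3*n**2 - 4*n - 2 − (-2) = n*(-n**2 - 3*n - 4).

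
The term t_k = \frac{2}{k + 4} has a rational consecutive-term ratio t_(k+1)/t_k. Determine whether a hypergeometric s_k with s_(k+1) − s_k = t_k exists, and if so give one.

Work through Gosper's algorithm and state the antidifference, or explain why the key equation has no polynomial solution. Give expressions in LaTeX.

Step 1: r(k) = (k + 4)/(k + 5).
A = k + 4, B = k + 5, C = 1.
Key eq: (k + 4)·f(k+1) = (k + 4)·f(k) + (1).
Bound: deg f ≤ 0.
Write f(k) = c0. Then LHS − RHS = -1, requiring -1 = 0: contradictory. No certificate.

none — t_k is not Gosper-summable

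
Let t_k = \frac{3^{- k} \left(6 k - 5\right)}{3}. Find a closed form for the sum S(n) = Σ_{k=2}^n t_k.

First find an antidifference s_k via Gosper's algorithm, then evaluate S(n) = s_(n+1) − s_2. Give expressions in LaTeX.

S(n) = 3^{- n - 2} \left(5 \cdot 3^{n} - 9 n - 6\right)

The ratio is (6*k + 1)/(3*(6*k - 5)).
Factor: A=1/3; B=1; C=k - 5/6.
Set up (1/3)·f(k+1) − (1)·f(k) − (k - 5/6) = 0.
d = 1 from the (0,0,1) case.
Solve for f: f(k) = -(3*k - 1)/2 (degree 1 ≤ 1).
So s_k = (B(k−1)f/C)·t_k = (-3*(3*k - 1)/(6*k - 5))·t_k = (1 - 3*k)/3**k.
Δs = (6*k - 5)/(3*3**k), as required.
Evaluate: s_(n+1) = 3**(-n - 1)*(-3*n - 2); subtract s_(2) = -5/9 ⇒ S(n) = 3**(-n - 2)*(5*3**n - 9*n - 6).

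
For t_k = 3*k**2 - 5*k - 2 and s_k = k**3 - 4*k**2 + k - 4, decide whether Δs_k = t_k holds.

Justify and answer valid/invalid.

Valid: the claim telescopes to t_k.

s_(k+1) = k**3 - k**2 - 4*k - 6
s_(k+1) − s_k = 3*k**2 - 5*k - 2
(s_(k+1) − s_k) − t_k = 0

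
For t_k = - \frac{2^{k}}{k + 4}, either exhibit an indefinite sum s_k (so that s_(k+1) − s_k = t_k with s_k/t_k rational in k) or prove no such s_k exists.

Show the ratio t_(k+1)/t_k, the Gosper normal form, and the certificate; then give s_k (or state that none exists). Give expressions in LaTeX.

Step 1: r(k) = 2*(k + 4)/(k + 5).
Factor: A=2*k + 8; B=k + 5; C=1.
Key eq: (2*k + 8)·f(k+1) = (k + 4)·f(k) + (1).
Degrees (1,1,0) ⇒ d ≤ -1.
Negative degree bound (-1): no f exists, t_k not Gosper-summable.

no hypergeometric antidifference exists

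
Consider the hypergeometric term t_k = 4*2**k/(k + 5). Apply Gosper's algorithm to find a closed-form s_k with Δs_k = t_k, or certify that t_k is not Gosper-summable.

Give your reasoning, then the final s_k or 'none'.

no hypergeometric antidifference exists

Ratio r(k) = 2*(k + 5)/(k + 6).
Normal form (A,B,C) = (2*k + 10, k + 6, 1).
f must satisfy (2*k + 10)·f(k+1) − (k + 5)·f(k) = 1.
From deg A=1, deg B=1, deg C=0: d=-1.
deg f ≤ -1 is impossible — no certificate.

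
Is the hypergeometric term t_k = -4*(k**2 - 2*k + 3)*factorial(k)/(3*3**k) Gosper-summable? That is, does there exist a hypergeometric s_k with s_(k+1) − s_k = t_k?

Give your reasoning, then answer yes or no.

r(k) = (k**3 + k**2 + 2*k + 2)/(3*(k**2 - 2*k + 3)) after simplifying.
Factor: A=k/3 + 1/3; B=1; C=k**2 - 2*k + 3.
Solve (k/3 + 1/3)·f(k+1) − (1)·f(k) = k**2 - 2*k + 3.
Degrees (1,0,2) ⇒ d ≤ 1.
Solving with deg f ≤ 1: f(k) = 3*(k - 1).
Get s_k = R·t_k = -4*(k - 1)*factorial(k)/3**k with R(k) = B(k−1)f(k)/C(k) = 3*(k - 1)/(k**2 - 2*k + 3).
Check: Δs_k = -4*(k**2 - 2*k + 3)*factorial(k)/(3*3**k). ✓

Yes. s_k = -4*(k - 1)*factorial(k)/3**k.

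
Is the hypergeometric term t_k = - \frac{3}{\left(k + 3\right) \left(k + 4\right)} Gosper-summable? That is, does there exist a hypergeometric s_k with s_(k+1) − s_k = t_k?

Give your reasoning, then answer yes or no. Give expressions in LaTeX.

Yes. s_k = - \frac{k}{k + 3}.

r(k) = (k + 3)/(k + 5) after simplifying.
Gosper form: A/B · C(k+1)/C(k) with A=k + 3, B=k + 5, C=1.
Key eq: (k + 3)·f(k+1) = (k + 4)·f(k) + (1).
d = 1 from the (1,1,0) case.
Solving with deg f ≤ 1: f(k) = k/3.
Then R = B(k−1)f/C = k*(k + 4)/3, so s_k = R(k)·t_k = -k/(k + 3).
s_(k+1) − s_k = -3/(k**2 + 7*k + 12) = t_k.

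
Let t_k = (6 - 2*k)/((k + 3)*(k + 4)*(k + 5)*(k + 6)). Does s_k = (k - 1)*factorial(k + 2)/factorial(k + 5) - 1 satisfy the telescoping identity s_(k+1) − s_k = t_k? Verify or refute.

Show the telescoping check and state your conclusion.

Valid — Δs_k = t_k.

s_(k+1) = k*factorial(k + 3)/factorial(k + 6) - 1
s_(k+1) − s_k = (6 - 2*k)/((k + 3)*(k + 4)*(k + 5)*(k + 6))
(s_(k+1) − s_k) − t_k = 0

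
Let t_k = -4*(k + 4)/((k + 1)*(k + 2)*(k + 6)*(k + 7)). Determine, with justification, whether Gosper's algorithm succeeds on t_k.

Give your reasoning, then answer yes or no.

The ratio is (k + 1)*(k + 5)*(k + 6)/((k + 3)*(k + 4)*(k + 8)).
Factor: A=k + 1; B=k + 8; C=k**4 + 16*k**3 + 95*k**2 + 248*k + 240.
Solve (k + 1)·f(k+1) − (k + 7)·f(k) = k**4 + 16*k**3 + 95*k**2 + 248*k + 240.
d = 6 from the (1,1,4) case.
Solve for f: f(k) = k*(k + 2)*(k + 3)*(k + 4)*(k + 5)*(k + 7)/12 (degree 6 ≤ 6).
So s_k = (B(k−1)f/C)·t_k = (k*(k + 2)*(k + 7)**2/(12*(k + 4)))·t_k = k*(-k - 7)/(3*(k**2 + 7*k + 6)).
Δs = 4*(-k - 4)/(k**4 + 16*k**3 + 83*k**2 + 152*k + 84), as required.

Yes. s_k = k*(-k - 7)/(3*(k**2 + 7*k + 6)).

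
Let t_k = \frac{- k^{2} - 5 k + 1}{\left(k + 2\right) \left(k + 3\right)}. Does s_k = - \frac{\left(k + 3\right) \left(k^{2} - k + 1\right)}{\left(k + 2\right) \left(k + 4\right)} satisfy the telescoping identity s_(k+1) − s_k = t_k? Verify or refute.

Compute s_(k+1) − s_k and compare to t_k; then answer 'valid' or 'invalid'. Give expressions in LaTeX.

s_(k+1) = (k + 4)*(k - (k + 1)**2)/((k + 3)*(k + 5))
s_(k+1) − s_k = (-k**4 - 14*k**3 - 57*k**2 - 70*k + 13)/(k**4 + 14*k**3 + 71*k**2 + 154*k + 120)
(s_(k+1) − s_k) − t_k = 7*(k**2 + 3*k - 1)/(k**4 + 14*k**3 + 71*k**2 + 154*k + 120)

Invalid: residual \frac{7 \left(k^{2} + 3 k - 1\right)}{k^{4} + 14 k^{3} + 71 k^{2} + 154 k + 120} ≠ 0.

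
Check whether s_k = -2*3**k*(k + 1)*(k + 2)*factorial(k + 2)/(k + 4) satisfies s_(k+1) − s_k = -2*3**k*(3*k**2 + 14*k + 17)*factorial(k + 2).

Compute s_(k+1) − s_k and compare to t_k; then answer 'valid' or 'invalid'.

Invalid: residual 4*3**k*(3*k**3 + 26*k**2 + 72*k + 67)*factorial(k + 2)/((k + 4)*(k + 5)) ≠ 0.

s_(k+1) = -6*3**k*(k + 2)*(k + 3)*factorial(k + 3)/(k + 5)
s_(k+1) − s_k = -2*3**k*(k + 2)*(3*k**3 + 29*k**2 + 93*k + 103)*factorial(k + 2)/((k + 4)*(k + 5))
(s_(k+1) − s_k) − t_k = 4*3**k*(3*k**3 + 26*k**2 + 72*k + 67)*factorial(k + 2)/((k + 4)*(k + 5))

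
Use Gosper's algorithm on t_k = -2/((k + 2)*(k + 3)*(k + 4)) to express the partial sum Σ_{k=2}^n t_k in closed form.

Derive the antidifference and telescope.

Step 1: r(k) = (k + 2)/(k + 5).
Gosper form: A/B · C(k+1)/C(k) with A=k + 2, B=k + 5, C=1.
f must satisfy (k + 2)·f(k+1) − (k + 4)·f(k) = 1.
deg f ≤ 2 (via 1,1,0).
Solving with deg f ≤ 2: f(k) = k*(k + 5)/12.
Certificate R = B(k−1)f/C = k*(k + 4)*(k + 5)/12 gives s_k = k*(-k - 5)/(6*(k + 2)*(k + 3)).
Δs = -2/(k**3 + 9*k**2 + 26*k + 24), as required.
Telescope: S(n) = s_(n+1) − s_(2) = (-n**2 - 7*n - 6)/(6*(n**2 + 7*n + 12)) − (-7/60) = (-n**2 - 7*n + 8)/(20*(n**2 + 7*n + 12)).

S(n) = (-n**2 - 7*n + 8)/(20*(n**2 + 7*n + 12))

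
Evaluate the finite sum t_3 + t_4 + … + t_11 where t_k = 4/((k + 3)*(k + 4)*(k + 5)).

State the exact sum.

Σ = 11/280

r(k) = (k + 3)/(k + 6) after simplifying.
Gosper form: A/B · C(k+1)/C(k) with A=k + 3, B=k + 6, C=1.
f must satisfy (k + 3)·f(k+1) − (k + 5)·f(k) = 1.
Bound: deg f ≤ 2.
Solve for f: f(k) = k*(k + 7)/24 (degree 2 ≤ 2).
Certificate R = B(k−1)f/C = k*(k + 5)*(k + 7)/24 gives s_k = k*(k + 7)/(6*(k + 3)*(k + 4)).
s_(k+1) − s_k = 4/(k**3 + 12*k**2 + 47*k + 60) = t_k.
Sum = s_(12) − s_(3); s_(12) = 19/120, s_(3) = 5/42 ⇒ 11/280.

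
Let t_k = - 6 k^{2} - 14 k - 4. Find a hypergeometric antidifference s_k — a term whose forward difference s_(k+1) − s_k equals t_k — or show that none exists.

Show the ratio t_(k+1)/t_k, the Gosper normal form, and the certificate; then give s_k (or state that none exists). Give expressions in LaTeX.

Compute t_(k+1)/t_k: get (3*k**2 + 13*k + 12)/(3*k**2 + 7*k + 2).
Gosper form: A/B · C(k+1)/C(k) with A=1, B=1, C=k**2 + 7*k/3 + 2/3.
Need (1)·f(k+1) − (1)·f(k) = k**2 + 7*k/3 + 2/3.
Degrees (0,0,2) ⇒ d ≤ 3.
Match coefficients ⇒ f(k) = k*(k**2 + 2*k - 1)/3.
Then R = B(k−1)f/C = k*(k**2 + 2*k - 1)/((k + 2)*(3*k + 1)), so s_k = R(k)·t_k = 2*k*(-k**2 - 2*k + 1).
Δs = -6*k**2 - 14*k - 4, as required.

s_k = 2 k \left(- k^{2} - 2 k + 1\right)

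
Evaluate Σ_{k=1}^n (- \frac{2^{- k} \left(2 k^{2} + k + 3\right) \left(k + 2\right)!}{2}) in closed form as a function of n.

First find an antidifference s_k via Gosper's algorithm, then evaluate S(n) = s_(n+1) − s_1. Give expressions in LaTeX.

S(n) = -3 - 2^{- n} n \left(n + 3\right)! + \frac{2^{- n} \left(n + 3\right)!}{2}

r(k) = (k + 3)*(k + 2*(k + 1)**2 + 4)/(2*(2*k**2 + k + 3)) after simplifying.
Gosper form: A/B · C(k+1)/C(k) with A=k/2 + 3/2, B=1, C=k**2 + k/2 + 3/2.
Set up (k/2 + 3/2)·f(k+1) − (1)·f(k) − (k**2 + k/2 + 3/2) = 0.
deg f ≤ 1 (via 1,0,2).
A polynomial solution: f(k) = 2*k - 3.
Then R = B(k−1)f/C = 2*(2*k - 3)/(2*k**2 + k + 3), so s_k = R(k)·t_k = -(2*k - 3)*factorial(k + 2)/2**k.
s_(k+1) − s_k = -(2*k**2 + k + 3)*factorial(k + 2)/(2*2**k) = t_k.
Σ_(k=1)^n t_k = s_(n+1) − s_(1) = (-2**(-n - 1)*(2*n - 1)*factorial(n + 3)) − (3), i.e. -3 - n*factorial(n + 3)/2**n + factorial(n + 3)/(2*2**n).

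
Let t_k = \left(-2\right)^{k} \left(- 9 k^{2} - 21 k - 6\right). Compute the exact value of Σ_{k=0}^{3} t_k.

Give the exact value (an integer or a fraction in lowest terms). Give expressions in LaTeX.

Ratio r(k) = 2*(-3*k**2 - 13*k - 12)/(3*k**2 + 7*k + 2).
A = -2, B = 1, C = k**2 + 7*k/3 + 2/3.
Solve (-2)·f(k+1) − (1)·f(k) = k**2 + 7*k/3 + 2/3.
d = 2 from the (0,0,2) case.
Solving with deg f ≤ 2: f(k) = -(3*k**2 + 3*k - 2)/9.
Then R = B(k−1)f/C = -(3*k**2 + 3*k - 2)/(3*(k + 2)*(3*k + 1)), so s_k = R(k)·t_k = (-2)**k*(3*k**2 + 3*k - 2).
Verify: (-2)**k*(-9*k**2 - 21*k - 6) matches t_k.
Telescoping: Σ = s_(4) − s_(0) = 928 − (-2) = 930.

Σ = 930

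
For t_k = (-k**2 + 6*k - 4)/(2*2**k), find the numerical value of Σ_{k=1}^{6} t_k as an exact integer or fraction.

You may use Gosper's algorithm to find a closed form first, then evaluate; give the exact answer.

r(k) = (k**2 - 4*k - 1)/(2*(k**2 - 6*k + 4)) after simplifying.
A = 1/2, B = 1, C = k**2 - 6*k + 4.
Solve (1/2)·f(k+1) − (1)·f(k) = k**2 - 6*k + 4.
d = 2 from the (0,0,2) case.
Solve for f: f(k) = -2*(k**2 - 4*k + 1) (degree 2 ≤ 2).
R(k) = B(k−1)·f(k)/C(k) = -2*(k**2 - 4*k + 1)/(k**2 - 6*k + 4); s_k = R·t_k = (k**2 - 4*k + 1)/2**k.
Δs = (-k**2 + 6*k - 4)/(2*2**k), as required.
Sum = s_(7) − s_(1); s_(7) = 11/64, s_(1) = -1 ⇒ 75/64.

Σ = 75/64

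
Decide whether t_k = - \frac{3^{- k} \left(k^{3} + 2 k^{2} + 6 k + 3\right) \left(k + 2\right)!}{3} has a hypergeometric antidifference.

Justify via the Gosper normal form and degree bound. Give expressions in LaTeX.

Yes. s_k = - 3^{- k} \left(k - 1\right) \left(k + 1\right) \left(k + 2\right)!.

The ratio is (k**4 + 8*k**3 + 28*k**2 + 51*k + 36)/(3*(k**3 + 2*k**2 + 6*k + 3)).
A = k/3 + 1, B = 1, C = k**3 + 2*k**2 + 6*k + 3.
f must satisfy (k/3 + 1)·f(k+1) − (1)·f(k) = k**3 + 2*k**2 + 6*k + 3.
deg f ≤ 2 (via 1,0,3).
Solve for f: f(k) = 3*(k - 1)*(k + 1) (degree 2 ≤ 2).
Get s_k = R·t_k = -(k - 1)*(k + 1)*factorial(k + 2)/3**k with R(k) = B(k−1)f(k)/C(k) = 3*(k - 1)*(k + 1)/(k**3 + 2*k**2 + 6*k + 3).
s_(k+1) − s_k = -(k**3 + 2*k**2 + 6*k + 3)*factorial(k + 2)/(3*3**k) = t_k.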